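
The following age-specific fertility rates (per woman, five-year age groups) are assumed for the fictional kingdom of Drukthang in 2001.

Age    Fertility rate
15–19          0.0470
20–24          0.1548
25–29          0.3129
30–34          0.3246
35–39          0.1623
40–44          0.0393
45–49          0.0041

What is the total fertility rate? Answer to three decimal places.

Sum of ASFRs = 0.0470 + 0.1548 + 0.3129 + 0.3246 + 0.1623 + 0.0393 + 0.0041 = 1.0450
TFR = 5 × 1.0450 = 5.225

5.225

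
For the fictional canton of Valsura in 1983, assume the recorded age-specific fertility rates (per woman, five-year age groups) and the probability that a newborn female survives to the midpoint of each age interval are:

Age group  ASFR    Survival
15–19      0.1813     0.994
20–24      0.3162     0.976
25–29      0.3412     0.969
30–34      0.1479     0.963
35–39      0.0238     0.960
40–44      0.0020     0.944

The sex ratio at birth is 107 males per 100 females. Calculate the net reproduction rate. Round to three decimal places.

Proportion female at birth = 100 / (100 + 107) = 0.48309.
Each age group contributes 5 × ASFR × survival:
  15–19: 5 × 0.1813 × 0.994 = 0.90106
  20–24: 5 × 0.3162 × 0.976 = 1.54306
  25–29: 5 × 0.3412 × 0.969 = 1.65311
  30–34: 5 × 0.1479 × 0.963 = 0.71214
  35–39: 5 × 0.0238 × 0.960 = 0.11424
  40–44: 5 × 0.0020 × 0.944 = 0.00944
Sum = 4.93305
NRR = 0.48309 × 4.93305 = 2.38311

2.383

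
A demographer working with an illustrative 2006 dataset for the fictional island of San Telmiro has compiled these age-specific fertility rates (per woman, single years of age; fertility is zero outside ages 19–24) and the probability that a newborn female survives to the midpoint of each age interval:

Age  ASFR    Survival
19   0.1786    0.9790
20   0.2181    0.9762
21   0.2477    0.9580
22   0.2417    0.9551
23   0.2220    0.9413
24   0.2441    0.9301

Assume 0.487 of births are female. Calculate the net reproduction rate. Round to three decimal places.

0.629

Proportion female at birth = 0.487.
Each age group contributes 1 × ASFR × survival:
  19: 1 × 0.1786 × 0.9790 = 0.17485
  20: 1 × 0.2181 × 0.9762 = 0.21291
  21: 1 × 0.2477 × 0.9580 = 0.23730
  22: 1 × 0.2417 × 0.9551 = 0.23085
  23: 1 × 0.2220 × 0.9413 = 0.20897
  24: 1 × 0.2441 × 0.9301 = 0.22704
Sum = 1.29192
NRR = 0.487 × 1.29192 = 0.62917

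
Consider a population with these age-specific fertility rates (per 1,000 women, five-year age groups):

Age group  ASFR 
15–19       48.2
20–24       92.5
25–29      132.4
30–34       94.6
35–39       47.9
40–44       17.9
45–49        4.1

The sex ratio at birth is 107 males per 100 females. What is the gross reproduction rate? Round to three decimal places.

Proportion female at birth = 100 / (100 + 107) = 0.48309.
Sum of ASFRs = 48.2 + 92.5 + 132.4 + 94.6 + 47.9 + 17.9 + 4.1 = 437.6
TFR = 5 × 437.6 / 1000 = 2.188
GRR = 0.48309 × 2.188 = 1.05700

1.057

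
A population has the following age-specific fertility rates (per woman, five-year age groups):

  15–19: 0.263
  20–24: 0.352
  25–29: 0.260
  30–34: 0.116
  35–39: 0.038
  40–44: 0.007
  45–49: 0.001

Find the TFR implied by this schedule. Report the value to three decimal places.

Sum of ASFRs = 0.263 + 0.352 + 0.260 + 0.116 + 0.038 + 0.007 + 0.001 = 1.037
TFR = 5 × 1.037 = 5.185

5.185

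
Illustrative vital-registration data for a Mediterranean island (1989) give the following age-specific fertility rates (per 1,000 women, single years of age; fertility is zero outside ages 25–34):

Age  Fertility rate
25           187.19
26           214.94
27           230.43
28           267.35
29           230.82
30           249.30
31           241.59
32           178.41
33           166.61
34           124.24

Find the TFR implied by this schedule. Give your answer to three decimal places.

2.091

Sum of ASFRs = 187.19 + 214.94 + 230.43 + 267.35 + 230.82 + 249.30 + 241.59 + 178.41 + 166.61 + 124.24 = 2090.88
TFR = 2090.88 / 1000 = 2.09088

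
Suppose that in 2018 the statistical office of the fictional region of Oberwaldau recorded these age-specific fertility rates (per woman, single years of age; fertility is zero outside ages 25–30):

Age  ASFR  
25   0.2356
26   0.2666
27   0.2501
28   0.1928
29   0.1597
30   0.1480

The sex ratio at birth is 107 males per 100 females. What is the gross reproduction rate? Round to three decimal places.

Proportion female at birth = 100 / (100 + 107) = 0.48309.
Sum of ASFRs = 0.2356 + 0.2666 + 0.2501 + 0.1928 + 0.1597 + 0.1480 = 1.2528
TFR = 1.2528
GRR = 0.48309 × 1.2528 = 0.60522

0.605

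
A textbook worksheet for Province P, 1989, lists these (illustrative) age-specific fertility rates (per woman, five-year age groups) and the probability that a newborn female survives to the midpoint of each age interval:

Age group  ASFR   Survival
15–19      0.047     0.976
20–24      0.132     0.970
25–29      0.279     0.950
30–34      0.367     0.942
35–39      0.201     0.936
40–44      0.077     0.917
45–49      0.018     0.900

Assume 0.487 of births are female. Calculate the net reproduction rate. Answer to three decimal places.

Proportion female at birth = 0.487.
Survival-weighted fertility by age (5·fₓ·Sₓ):
  15–19: 5 × 0.047 × 0.976 = 0.22936
  20–24: 5 × 0.132 × 0.970 = 0.64020
  25–29: 5 × 0.279 × 0.950 = 1.32525
  30–34: 5 × 0.367 × 0.942 = 1.72857
  35–39: 5 × 0.201 × 0.936 = 0.94068
  40–44: 5 × 0.077 × 0.917 = 0.35305
  45–49: 5 × 0.018 × 0.900 = 0.08100
Sum = 5.29811
NRR = 0.487 × 5.29811 = 2.58018
NRR > 1, so each generation more than replaces itself.

2.580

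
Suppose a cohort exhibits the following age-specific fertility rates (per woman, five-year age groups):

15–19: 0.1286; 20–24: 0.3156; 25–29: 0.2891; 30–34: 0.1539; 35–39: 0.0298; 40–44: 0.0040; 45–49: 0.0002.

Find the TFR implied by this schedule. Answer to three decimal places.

Sum of ASFRs = 0.1286 + 0.3156 + 0.2891 + 0.1539 + 0.0298 + 0.0040 + 0.0002 = 0.9212
TFR = 5 × 0.9212 = 4.606

4.606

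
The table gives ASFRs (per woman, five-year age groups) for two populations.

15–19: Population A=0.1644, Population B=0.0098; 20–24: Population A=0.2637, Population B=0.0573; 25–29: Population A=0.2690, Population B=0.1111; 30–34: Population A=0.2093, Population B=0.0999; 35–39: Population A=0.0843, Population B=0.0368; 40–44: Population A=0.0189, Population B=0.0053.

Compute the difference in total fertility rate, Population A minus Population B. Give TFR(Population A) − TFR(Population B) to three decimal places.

3.447

Population A:
  Sum of ASFRs = 0.1644 + 0.2637 + 0.2690 + 0.2093 + 0.0843 + 0.0189 = 1.0096
  TFR = 5 × 1.0096 = 5.048
Population B:
  Sum of ASFRs = 0.0098 + 0.0573 + 0.1111 + 0.0999 + 0.0368 + 0.0053 = 0.3202
  TFR = 5 × 0.3202 = 1.601
Difference = 5.048 − 1.601 = 3.447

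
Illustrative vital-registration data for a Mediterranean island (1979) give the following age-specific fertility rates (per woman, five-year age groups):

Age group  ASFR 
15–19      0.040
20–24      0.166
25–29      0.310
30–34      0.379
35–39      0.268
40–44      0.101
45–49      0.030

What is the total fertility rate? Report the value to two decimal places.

Sum of ASFRs = 0.040 + 0.166 + 0.310 + 0.379 + 0.268 + 0.101 + 0.030 = 1.294
TFR = 5 × 1.294 = 6.47

6.47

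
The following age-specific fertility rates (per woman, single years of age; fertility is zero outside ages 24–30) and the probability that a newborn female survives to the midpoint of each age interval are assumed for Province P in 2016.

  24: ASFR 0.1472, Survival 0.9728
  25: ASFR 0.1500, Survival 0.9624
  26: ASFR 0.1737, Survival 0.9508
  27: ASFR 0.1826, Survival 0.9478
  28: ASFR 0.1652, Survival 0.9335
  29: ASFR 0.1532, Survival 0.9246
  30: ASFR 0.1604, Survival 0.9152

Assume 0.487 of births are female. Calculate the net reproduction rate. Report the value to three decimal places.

Proportion female at birth = 0.487.
Each age group contributes 1 × ASFR × survival:
  24: 1 × 0.1472 × 0.9728 = 0.14320
  25: 1 × 0.1500 × 0.9624 = 0.14436
  26: 1 × 0.1737 × 0.9508 = 0.16515
  27: 1 × 0.1826 × 0.9478 = 0.17307
  28: 1 × 0.1652 × 0.9335 = 0.15421
  29: 1 × 0.1532 × 0.9246 = 0.14165
  30: 1 × 0.1604 × 0.9152 = 0.14680
Sum = 1.06844
NRR = 0.487 × 1.06844 = 0.52033
An NRR under 1 implies long-run decline under these rates.

0.520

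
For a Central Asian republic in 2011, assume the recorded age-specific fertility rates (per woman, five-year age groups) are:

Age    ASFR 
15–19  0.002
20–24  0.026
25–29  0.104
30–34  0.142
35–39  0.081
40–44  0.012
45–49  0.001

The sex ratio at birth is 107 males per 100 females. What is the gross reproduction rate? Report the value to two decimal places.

Proportion female at birth = 100 / (100 + 107) = 0.48309.
Sum of ASFRs = 0.002 + 0.026 + 0.104 + 0.142 + 0.081 + 0.012 + 0.001 = 0.368
TFR = 5 × 0.368 = 1.84
GRR = 0.48309 × 1.84 = 0.88889

0.89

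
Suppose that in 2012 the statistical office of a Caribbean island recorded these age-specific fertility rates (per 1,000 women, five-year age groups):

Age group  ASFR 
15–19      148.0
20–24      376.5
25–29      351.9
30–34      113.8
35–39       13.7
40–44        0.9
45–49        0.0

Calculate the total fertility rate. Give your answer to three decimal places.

Sum of ASFRs = 148.0 + 376.5 + 351.9 + 113.8 + 13.7 + 0.9 + 0.0 = 1004.8
TFR = 5 × 1004.8 / 1000 = 5.024

5.024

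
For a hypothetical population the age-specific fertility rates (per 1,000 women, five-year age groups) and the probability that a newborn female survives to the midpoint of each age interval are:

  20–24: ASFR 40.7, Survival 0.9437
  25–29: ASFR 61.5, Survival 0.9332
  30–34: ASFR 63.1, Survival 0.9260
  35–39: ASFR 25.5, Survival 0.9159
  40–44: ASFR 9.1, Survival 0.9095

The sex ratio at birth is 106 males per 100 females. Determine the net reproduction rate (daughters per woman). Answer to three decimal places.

Proportion female at birth = 100 / (100 + 106) = 0.48544.
Each age group contributes 5 × ASFR × survival:
  20–24: 5 × 40.7/1000 × 0.9437 = 0.19204
  25–29: 5 × 61.5/1000 × 0.9332 = 0.28696
  30–34: 5 × 63.1/1000 × 0.9260 = 0.29215
  35–39: 5 × 25.5/1000 × 0.9159 = 0.11678
  40–44: 5 × 9.1/1000 × 0.9095 = 0.04138
Sum = 0.92931
NRR = 0.48544 × 0.92931 = 0.45112
An NRR under 1 implies long-run decline under these rates.

0.451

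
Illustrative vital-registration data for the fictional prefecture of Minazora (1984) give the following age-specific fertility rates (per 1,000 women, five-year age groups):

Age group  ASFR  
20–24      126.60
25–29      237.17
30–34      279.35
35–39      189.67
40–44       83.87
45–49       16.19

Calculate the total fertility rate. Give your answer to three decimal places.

Sum of ASFRs = 126.60 + 237.17 + 279.35 + 189.67 + 83.87 + 16.19 = 932.85
TFR = 5 × 932.85 / 1000 = 4.66425

4.664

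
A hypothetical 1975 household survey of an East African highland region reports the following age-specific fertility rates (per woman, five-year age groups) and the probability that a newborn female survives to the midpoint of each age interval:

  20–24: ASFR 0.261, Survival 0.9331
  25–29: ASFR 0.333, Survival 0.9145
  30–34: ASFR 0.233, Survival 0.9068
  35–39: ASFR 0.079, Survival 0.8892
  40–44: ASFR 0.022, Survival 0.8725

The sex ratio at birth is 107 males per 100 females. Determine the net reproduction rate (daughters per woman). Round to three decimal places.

Proportion female at birth = 100 / (100 + 107) = 0.48309.
Each age group contributes 5 × ASFR × survival:
  20–24: 5 × 0.261 × 0.9331 = 1.21770
  25–29: 5 × 0.333 × 0.9145 = 1.52264
  30–34: 5 × 0.233 × 0.9068 = 1.05642
  35–39: 5 × 0.079 × 0.8892 = 0.35123
  40–44: 5 × 0.022 × 0.8725 = 0.09598
Sum = 4.24397
NRR = 0.48309 × 4.24397 = 2.05022

2.050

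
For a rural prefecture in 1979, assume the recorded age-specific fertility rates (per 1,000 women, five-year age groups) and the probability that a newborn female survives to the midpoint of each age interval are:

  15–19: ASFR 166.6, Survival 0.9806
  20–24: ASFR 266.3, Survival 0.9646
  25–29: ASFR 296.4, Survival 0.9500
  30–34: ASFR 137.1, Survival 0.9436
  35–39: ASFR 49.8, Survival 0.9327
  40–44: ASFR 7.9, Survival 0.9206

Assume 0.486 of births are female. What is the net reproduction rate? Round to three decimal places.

Proportion female at birth = 0.486.
Survival-weighted fertility by age (5·fₓ·Sₓ):
  15–19: 5 × 166.6/1000 × 0.9806 = 0.81684
  20–24: 5 × 266.3/1000 × 0.9646 = 1.28436
  25–29: 5 × 296.4/1000 × 0.9500 = 1.40790
  30–34: 5 × 137.1/1000 × 0.9436 = 0.64684
  35–39: 5 × 49.8/1000 × 0.9327 = 0.23224
  40–44: 5 × 7.9/1000 × 0.9206 = 0.03636
Sum = 4.42454
NRR = 0.486 × 4.42454 = 2.15033

2.150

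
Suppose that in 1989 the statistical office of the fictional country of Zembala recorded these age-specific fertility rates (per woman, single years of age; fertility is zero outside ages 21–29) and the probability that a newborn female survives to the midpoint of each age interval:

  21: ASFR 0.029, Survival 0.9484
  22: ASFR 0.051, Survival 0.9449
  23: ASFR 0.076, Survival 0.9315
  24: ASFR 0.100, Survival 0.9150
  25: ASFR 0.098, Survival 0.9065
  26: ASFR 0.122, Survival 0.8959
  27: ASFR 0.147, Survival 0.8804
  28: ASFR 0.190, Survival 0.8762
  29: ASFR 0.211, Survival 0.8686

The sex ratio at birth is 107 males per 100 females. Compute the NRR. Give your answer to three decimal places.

Proportion female at birth = 100 / (100 + 107) = 0.48309.
Per-age-group product (1 × ASFR × survival probability):
  21: 1 × 0.029 × 0.9484 = 0.02750
  22: 1 × 0.051 × 0.9449 = 0.04819
  23: 1 × 0.076 × 0.9315 = 0.07079
  24: 1 × 0.100 × 0.9150 = 0.09150
  25: 1 × 0.098 × 0.9065 = 0.08884
  26: 1 × 0.122 × 0.8959 = 0.10930
  27: 1 × 0.147 × 0.8804 = 0.12942
  28: 1 × 0.190 × 0.8762 = 0.16648
  29: 1 × 0.211 × 0.8686 = 0.18327
Sum = 0.91529
NRR = 0.48309 × 0.91529 = 0.44217
With NRR below 1 the population is below replacement fertility.

0.442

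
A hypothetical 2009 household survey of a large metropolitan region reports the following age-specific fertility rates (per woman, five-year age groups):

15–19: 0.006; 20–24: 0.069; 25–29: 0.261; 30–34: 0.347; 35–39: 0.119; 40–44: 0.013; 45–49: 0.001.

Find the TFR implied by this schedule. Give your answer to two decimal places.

4.08

Sum of ASFRs = 0.006 + 0.069 + 0.261 + 0.347 + 0.119 + 0.013 + 0.001 = 0.816
TFR = 5 × 0.816 = 4.08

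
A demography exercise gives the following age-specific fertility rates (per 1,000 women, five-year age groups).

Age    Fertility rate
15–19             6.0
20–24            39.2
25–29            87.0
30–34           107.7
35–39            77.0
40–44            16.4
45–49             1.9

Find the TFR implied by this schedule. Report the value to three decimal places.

Sum of ASFRs = 6.0 + 39.2 + 87.0 + 107.7 + 77.0 + 16.4 + 1.9 = 335.2
TFR = 5 × 335.2 / 1000 = 1.676

1.676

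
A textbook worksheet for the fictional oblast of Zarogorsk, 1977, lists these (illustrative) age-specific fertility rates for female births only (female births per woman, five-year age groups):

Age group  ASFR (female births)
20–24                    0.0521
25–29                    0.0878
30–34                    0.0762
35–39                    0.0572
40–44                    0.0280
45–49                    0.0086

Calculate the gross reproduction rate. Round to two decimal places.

1.55

Sum of female ASFRs = 0.0521 + 0.0878 + 0.0762 + 0.0572 + 0.0280 + 0.0086 = 0.3099
GRR = 5 × 0.3099 = 1.5495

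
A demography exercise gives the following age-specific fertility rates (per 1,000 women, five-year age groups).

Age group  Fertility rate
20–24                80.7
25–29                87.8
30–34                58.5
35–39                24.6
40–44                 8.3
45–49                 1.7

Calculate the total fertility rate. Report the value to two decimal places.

Sum of ASFRs = 80.7 + 87.8 + 58.5 + 24.6 + 8.3 + 1.7 = 261.6
TFR = 5 × 261.6 / 1000 = 1.308

1.31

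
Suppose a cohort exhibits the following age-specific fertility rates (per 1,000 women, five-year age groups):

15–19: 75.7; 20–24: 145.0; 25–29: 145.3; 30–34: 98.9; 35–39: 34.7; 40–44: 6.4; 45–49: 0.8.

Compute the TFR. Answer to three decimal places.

2.534

Sum of ASFRs = 75.7 + 145.0 + 145.3 + 98.9 + 34.7 + 6.4 + 0.8 = 506.8
TFR = 5 × 506.8 / 1000 = 2.534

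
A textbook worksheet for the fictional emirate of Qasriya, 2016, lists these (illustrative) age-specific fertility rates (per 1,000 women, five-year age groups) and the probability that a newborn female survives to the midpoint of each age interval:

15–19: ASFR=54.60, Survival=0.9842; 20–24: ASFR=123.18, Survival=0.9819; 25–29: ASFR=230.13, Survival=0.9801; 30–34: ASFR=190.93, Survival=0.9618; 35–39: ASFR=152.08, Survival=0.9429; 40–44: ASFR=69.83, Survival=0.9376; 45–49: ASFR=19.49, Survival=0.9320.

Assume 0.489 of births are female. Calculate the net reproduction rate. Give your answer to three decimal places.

Proportion female at birth = 0.489.
Each age group contributes 5 × ASFR × survival:
  15–19: 5 × 54.60/1000 × 0.9842 = 0.26869
  20–24: 5 × 123.18/1000 × 0.9819 = 0.60475
  25–29: 5 × 230.13/1000 × 0.9801 = 1.12775
  30–34: 5 × 190.93/1000 × 0.9618 = 0.91818
  35–39: 5 × 152.08/1000 × 0.9429 = 0.71698
  40–44: 5 × 69.83/1000 × 0.9376 = 0.32736
  45–49: 5 × 19.49/1000 × 0.9320 = 0.09082
Sum = 4.05453
NRR = 0.489 × 4.05453 = 1.98267
NRR > 1, so each generation more than replaces itself.

1.983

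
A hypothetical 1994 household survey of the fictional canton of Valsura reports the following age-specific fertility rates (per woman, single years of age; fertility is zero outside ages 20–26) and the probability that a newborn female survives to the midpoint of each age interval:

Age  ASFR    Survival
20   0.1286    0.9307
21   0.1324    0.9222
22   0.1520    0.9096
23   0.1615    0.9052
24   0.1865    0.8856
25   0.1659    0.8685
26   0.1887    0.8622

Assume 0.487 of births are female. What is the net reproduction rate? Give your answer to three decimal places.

0.486

Proportion female at birth = 0.487.
Weighting each age-specific rate by interval width and survival:
  20: 1 × 0.1286 × 0.9307 = 0.11969
  21: 1 × 0.1324 × 0.9222 = 0.12210
  22: 1 × 0.1520 × 0.9096 = 0.13826
  23: 1 × 0.1615 × 0.9052 = 0.14619
  24: 1 × 0.1865 × 0.8856 = 0.16516
  25: 1 × 0.1659 × 0.8685 = 0.14408
  26: 1 × 0.1887 × 0.8622 = 0.16270
Sum = 0.99818
NRR = 0.487 × 0.99818 = 0.48611
With NRR below 1 the population is below replacement fertility.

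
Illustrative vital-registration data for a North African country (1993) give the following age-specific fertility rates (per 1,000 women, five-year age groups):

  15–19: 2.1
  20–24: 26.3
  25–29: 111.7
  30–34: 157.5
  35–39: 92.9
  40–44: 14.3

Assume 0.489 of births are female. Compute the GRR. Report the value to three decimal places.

Proportion female at birth = 0.489.
Sum of ASFRs = 2.1 + 26.3 + 111.7 + 157.5 + 92.9 + 14.3 = 404.8
TFR = 5 × 404.8 / 1000 = 2.024
GRR = 0.489 × 2.024 = 0.98974

0.990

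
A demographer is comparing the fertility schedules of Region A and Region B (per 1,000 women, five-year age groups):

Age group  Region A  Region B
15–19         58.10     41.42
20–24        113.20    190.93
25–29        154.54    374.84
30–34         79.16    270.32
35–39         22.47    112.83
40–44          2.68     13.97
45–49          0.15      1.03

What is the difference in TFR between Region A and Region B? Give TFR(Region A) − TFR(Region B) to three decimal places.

Region A:
  Sum of ASFRs = 58.10 + 113.20 + 154.54 + 79.16 + 22.47 + 2.68 + 0.15 = 430.30
  TFR = 5 × 430.30 / 1000 = 2.1515
Region B:
  Sum of ASFRs = 41.42 + 190.93 + 374.84 + 270.32 + 112.83 + 13.97 + 1.03 = 1005.34
  TFR = 5 × 1005.34 / 1000 = 5.0267
Difference = 2.1515 − 5.0267 = -2.8752

-2.875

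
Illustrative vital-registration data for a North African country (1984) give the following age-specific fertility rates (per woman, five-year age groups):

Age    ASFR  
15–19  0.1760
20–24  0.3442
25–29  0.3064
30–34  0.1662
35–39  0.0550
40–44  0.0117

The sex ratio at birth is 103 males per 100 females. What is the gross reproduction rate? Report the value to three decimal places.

2.610

Proportion female at birth = 100 / (100 + 103) = 0.49261.
Sum of ASFRs = 0.1760 + 0.3442 + 0.3064 + 0.1662 + 0.0550 + 0.0117 = 1.0595
TFR = 5 × 1.0595 = 5.2975
GRR = 0.49261 × 5.2975 = 2.60960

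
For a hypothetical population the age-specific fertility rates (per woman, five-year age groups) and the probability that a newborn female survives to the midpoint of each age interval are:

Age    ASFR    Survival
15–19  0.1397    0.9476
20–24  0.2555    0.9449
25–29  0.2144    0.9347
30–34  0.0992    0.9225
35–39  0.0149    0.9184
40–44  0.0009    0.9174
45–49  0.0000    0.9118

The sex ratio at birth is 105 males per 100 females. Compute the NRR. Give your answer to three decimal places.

Proportion female at birth = 100 / (100 + 105) = 0.48780.
Per-age-group product (5 × ASFR × survival probability):
  15–19: 5 × 0.1397 × 0.9476 = 0.66190
  20–24: 5 × 0.2555 × 0.9449 = 1.20711
  25–29: 5 × 0.2144 × 0.9347 = 1.00200
  30–34: 5 × 0.0992 × 0.9225 = 0.45756
  35–39: 5 × 0.0149 × 0.9184 = 0.06842
  40–44: 5 × 0.0009 × 0.9174 = 0.00413
  45–49: 5 × 0.0000 × 0.9118 = 0.00000
Sum = 3.40112
NRR = 0.48780 × 3.40112 = 1.65907

1.659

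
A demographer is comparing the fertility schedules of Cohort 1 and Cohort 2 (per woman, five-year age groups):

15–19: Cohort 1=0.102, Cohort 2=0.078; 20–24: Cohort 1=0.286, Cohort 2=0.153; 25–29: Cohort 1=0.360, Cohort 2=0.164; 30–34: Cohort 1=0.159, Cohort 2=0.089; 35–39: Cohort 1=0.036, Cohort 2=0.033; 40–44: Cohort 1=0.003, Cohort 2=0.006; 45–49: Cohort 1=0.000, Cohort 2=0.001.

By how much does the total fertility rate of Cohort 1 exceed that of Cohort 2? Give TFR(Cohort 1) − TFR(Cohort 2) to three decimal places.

2.110

Cohort 1:
  Sum of ASFRs = 0.102 + 0.286 + 0.360 + 0.159 + 0.036 + 0.003 + 0.000 = 0.946
  TFR = 5 × 0.946 = 4.73
Cohort 2:
  Sum of ASFRs = 0.078 + 0.153 + 0.164 + 0.089 + 0.033 + 0.006 + 0.001 = 0.524
  TFR = 5 × 0.524 = 2.62
Difference = 4.73 − 2.62 = 2.11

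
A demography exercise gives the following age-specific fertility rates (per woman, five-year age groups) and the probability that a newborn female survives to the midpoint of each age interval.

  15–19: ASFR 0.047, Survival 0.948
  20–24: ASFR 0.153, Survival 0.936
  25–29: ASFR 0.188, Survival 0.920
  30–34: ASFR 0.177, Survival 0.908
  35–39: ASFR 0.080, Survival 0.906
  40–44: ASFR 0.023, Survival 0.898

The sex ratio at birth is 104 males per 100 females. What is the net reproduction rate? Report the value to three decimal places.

Proportion female at birth = 100 / (100 + 104) = 0.49020.
Each age group contributes 5 × ASFR × survival:
  15–19: 5 × 0.047 × 0.948 = 0.22278
  20–24: 5 × 0.153 × 0.936 = 0.71604
  25–29: 5 × 0.188 × 0.920 = 0.86480
  30–34: 5 × 0.177 × 0.908 = 0.80358
  35–39: 5 × 0.080 × 0.906 = 0.36240
  40–44: 5 × 0.023 × 0.898 = 0.10327
Sum = 3.07287
NRR = 0.49020 × 3.07287 = 1.50632
NRR > 1, so each generation more than replaces itself.

1.506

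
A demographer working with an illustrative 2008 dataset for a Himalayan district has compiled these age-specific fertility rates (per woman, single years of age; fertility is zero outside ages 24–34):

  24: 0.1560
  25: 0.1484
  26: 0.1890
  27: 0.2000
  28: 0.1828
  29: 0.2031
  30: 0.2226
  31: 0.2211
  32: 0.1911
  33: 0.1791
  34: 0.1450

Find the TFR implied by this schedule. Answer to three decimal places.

Sum of ASFRs = 0.1560 + 0.1484 + 0.1890 + 0.2000 + 0.1828 + 0.2031 + 0.2226 + 0.2211 + 0.1911 + 0.1791 + 0.1450 = 2.0382
TFR = 2.0382

2.038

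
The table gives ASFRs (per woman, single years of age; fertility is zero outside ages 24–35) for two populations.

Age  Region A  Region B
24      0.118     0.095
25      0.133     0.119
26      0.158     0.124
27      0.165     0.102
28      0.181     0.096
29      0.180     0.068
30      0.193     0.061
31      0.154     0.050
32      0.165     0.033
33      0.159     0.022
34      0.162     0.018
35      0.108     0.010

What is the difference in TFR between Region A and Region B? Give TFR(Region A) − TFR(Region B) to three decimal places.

Region A:
  Sum of ASFRs = 0.118 + 0.133 + 0.158 + 0.165 + 0.181 + 0.180 + 0.193 + 0.154 + 0.165 + 0.159 + 0.162 + 0.108 = 1.876
  TFR = 1.876
Region B:
  Sum of ASFRs = 0.095 + 0.119 + 0.124 + 0.102 + 0.096 + 0.068 + 0.061 + 0.050 + 0.033 + 0.022 + 0.018 + 0.010 = 0.798
  TFR = 0.798
Difference = 1.876 − 0.798 = 1.078

1.078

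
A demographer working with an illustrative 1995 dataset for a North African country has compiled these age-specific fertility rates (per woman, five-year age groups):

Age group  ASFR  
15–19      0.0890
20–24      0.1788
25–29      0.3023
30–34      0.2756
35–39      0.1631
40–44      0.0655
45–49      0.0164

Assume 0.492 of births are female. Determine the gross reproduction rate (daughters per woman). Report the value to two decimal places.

Proportion female at birth = 0.492.
Sum of ASFRs = 0.0890 + 0.1788 + 0.3023 + 0.2756 + 0.1631 + 0.0655 + 0.0164 = 1.0907
TFR = 5 × 1.0907 = 5.4535
GRR = 0.492 × 5.4535 = 2.68312

2.68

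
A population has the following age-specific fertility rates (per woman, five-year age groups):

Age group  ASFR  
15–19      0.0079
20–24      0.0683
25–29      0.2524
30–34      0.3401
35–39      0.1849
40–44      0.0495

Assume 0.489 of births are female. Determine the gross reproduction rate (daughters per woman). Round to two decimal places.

Proportion female at birth = 0.489.
Sum of ASFRs = 0.0079 + 0.0683 + 0.2524 + 0.3401 + 0.1849 + 0.0495 = 0.9031
TFR = 5 × 0.9031 = 4.5155
GRR = 0.489 × 4.5155 = 2.20808

2.21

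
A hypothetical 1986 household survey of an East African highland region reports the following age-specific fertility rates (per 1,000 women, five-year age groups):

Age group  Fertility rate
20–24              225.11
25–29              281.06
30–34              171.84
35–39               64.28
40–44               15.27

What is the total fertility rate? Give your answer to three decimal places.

Sum of ASFRs = 225.11 + 281.06 + 171.84 + 64.28 + 15.27 = 757.56
TFR = 5 × 757.56 / 1000 = 3.7878

3.788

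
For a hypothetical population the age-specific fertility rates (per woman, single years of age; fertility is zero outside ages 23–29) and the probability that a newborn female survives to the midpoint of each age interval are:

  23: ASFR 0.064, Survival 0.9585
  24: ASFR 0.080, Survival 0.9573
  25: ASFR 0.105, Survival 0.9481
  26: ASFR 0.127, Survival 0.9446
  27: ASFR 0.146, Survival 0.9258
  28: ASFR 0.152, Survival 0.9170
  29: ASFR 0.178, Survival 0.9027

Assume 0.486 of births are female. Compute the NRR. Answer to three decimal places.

Proportion female at birth = 0.486.
Per-age-group product (1 × ASFR × survival probability):
  23: 1 × 0.064 × 0.9585 = 0.06134
  24: 1 × 0.080 × 0.9573 = 0.07658
  25: 1 × 0.105 × 0.9481 = 0.09955
  26: 1 × 0.127 × 0.9446 = 0.11996
  27: 1 × 0.146 × 0.9258 = 0.13517
  28: 1 × 0.152 × 0.9170 = 0.13938
  29: 1 × 0.178 × 0.9027 = 0.16068
Sum = 0.79266
NRR = 0.486 × 0.79266 = 0.38523
NRR < 1, so the cohort does not fully replace itself.

0.385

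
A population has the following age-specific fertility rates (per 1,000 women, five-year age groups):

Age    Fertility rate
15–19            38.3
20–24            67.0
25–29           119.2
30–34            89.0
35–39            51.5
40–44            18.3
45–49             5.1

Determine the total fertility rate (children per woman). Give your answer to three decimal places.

Sum of ASFRs = 38.3 + 67.0 + 119.2 + 89.0 + 51.5 + 18.3 + 5.1 = 388.4
TFR = 5 × 388.4 / 1000 = 1.942

1.942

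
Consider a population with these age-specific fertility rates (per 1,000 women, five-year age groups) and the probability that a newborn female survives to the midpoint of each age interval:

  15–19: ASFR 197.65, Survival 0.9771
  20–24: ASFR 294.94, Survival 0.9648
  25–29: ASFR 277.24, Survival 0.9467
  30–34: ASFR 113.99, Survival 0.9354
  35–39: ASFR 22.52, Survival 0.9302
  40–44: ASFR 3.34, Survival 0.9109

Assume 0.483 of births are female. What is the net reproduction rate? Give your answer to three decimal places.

Proportion female at birth = 0.483.
Each age group contributes 5 × ASFR × survival:
  15–19: 5 × 197.65/1000 × 0.9771 = 0.96562
  20–24: 5 × 294.94/1000 × 0.9648 = 1.42279
  25–29: 5 × 277.24/1000 × 0.9467 = 1.31232
  30–34: 5 × 113.99/1000 × 0.9354 = 0.53313
  35–39: 5 × 22.52/1000 × 0.9302 = 0.10474
  40–44: 5 × 3.34/1000 × 0.9109 = 0.01521
Sum = 4.35381
NRR = 0.483 × 4.35381 = 2.10289

2.103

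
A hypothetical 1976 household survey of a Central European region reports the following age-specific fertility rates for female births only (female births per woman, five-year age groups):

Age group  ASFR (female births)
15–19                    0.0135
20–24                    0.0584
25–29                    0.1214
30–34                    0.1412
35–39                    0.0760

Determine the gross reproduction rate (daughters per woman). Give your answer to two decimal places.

Sum of female ASFRs = 0.0135 + 0.0584 + 0.1214 + 0.1412 + 0.0760 = 0.4105
GRR = 5 × 0.4105 = 2.0525

2.05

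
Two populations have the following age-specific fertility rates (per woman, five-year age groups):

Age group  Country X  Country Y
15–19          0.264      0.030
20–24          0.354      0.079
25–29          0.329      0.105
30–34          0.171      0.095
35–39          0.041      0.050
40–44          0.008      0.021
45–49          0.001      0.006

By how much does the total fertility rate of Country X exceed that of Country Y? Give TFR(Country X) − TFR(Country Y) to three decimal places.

3.910

Country X:
  Sum of ASFRs = 0.264 + 0.354 + 0.329 + 0.171 + 0.041 + 0.008 + 0.001 = 1.168
  TFR = 5 × 1.168 = 5.84
Country Y:
  Sum of ASFRs = 0.030 + 0.079 + 0.105 + 0.095 + 0.050 + 0.021 + 0.006 = 0.386
  TFR = 5 × 0.386 = 1.93
Difference = 5.84 − 1.93 = 3.91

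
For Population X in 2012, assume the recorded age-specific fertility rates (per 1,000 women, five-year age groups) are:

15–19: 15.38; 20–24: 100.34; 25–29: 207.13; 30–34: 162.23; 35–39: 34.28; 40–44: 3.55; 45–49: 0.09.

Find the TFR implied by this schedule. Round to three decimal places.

Sum of ASFRs = 15.38 + 100.34 + 207.13 + 162.23 + 34.28 + 3.55 + 0.09 = 523.00
TFR = 5 × 523.00 / 1000 = 2.615

2.615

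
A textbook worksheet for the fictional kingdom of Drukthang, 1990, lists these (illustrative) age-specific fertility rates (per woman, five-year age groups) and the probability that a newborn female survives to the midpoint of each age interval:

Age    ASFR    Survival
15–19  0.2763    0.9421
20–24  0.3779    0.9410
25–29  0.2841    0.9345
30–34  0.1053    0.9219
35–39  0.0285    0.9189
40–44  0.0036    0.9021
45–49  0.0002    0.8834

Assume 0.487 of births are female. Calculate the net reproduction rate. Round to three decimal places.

2.455

Proportion female at birth = 0.487.
Weighting each age-specific rate by interval width and survival:
  15–19: 5 × 0.2763 × 0.9421 = 1.30151
  20–24: 5 × 0.3779 × 0.9410 = 1.77802
  25–29: 5 × 0.2841 × 0.9345 = 1.32746
  30–34: 5 × 0.1053 × 0.9219 = 0.48538
  35–39: 5 × 0.0285 × 0.9189 = 0.13094
  40–44: 5 × 0.0036 × 0.9021 = 0.01624
  45–49: 5 × 0.0002 × 0.8834 = 0.00088
Sum = 5.04043
NRR = 0.487 × 5.04043 = 2.45469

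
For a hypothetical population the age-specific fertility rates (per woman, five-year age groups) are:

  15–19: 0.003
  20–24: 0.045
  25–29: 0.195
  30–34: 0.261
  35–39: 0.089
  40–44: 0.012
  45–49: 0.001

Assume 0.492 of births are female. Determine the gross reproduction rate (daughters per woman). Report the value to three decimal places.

1.491

Proportion female at birth = 0.492.
Sum of ASFRs = 0.003 + 0.045 + 0.195 + 0.261 + 0.089 + 0.012 + 0.001 = 0.606
TFR = 5 × 0.606 = 3.03
GRR = 0.492 × 3.03 = 1.49076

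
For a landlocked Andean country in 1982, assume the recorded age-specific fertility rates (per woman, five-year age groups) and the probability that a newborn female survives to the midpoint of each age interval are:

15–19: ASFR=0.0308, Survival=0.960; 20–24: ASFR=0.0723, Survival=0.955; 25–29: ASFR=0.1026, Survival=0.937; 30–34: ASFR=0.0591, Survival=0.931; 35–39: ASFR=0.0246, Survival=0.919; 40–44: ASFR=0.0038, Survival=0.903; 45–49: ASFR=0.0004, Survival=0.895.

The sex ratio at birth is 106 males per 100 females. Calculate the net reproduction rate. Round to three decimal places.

Proportion female at birth = 100 / (100 + 106) = 0.48544.
Each age group contributes 5 × ASFR × survival:
  15–19: 5 × 0.0308 × 0.960 = 0.14784
  20–24: 5 × 0.0723 × 0.955 = 0.34523
  25–29: 5 × 0.1026 × 0.937 = 0.48068
  30–34: 5 × 0.0591 × 0.931 = 0.27511
  35–39: 5 × 0.0246 × 0.919 = 0.11304
  40–44: 5 × 0.0038 × 0.903 = 0.01716
  45–49: 5 × 0.0004 × 0.895 = 0.00179
Sum = 1.38085
NRR = 0.48544 × 1.38085 = 0.67032
With NRR below 1 the population is below replacement fertility.

0.670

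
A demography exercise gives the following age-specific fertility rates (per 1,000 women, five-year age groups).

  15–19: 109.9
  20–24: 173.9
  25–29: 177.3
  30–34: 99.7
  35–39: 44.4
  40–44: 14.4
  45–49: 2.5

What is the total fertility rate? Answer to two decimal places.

Sum of ASFRs = 109.9 + 173.9 + 177.3 + 99.7 + 44.4 + 14.4 + 2.5 = 622.1
TFR = 5 × 622.1 / 1000 = 3.1105

3.11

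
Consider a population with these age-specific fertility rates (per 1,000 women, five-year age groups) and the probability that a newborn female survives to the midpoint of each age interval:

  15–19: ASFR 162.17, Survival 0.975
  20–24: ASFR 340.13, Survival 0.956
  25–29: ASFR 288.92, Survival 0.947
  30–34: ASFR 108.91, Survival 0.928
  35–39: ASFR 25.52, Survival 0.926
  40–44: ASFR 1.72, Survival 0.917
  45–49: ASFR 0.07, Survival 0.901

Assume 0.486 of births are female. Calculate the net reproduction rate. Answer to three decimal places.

Proportion female at birth = 0.486.
Survival-weighted fertility by age (5·fₓ·Sₓ):
  15–19: 5 × 162.17/1000 × 0.975 = 0.79058
  20–24: 5 × 340.13/1000 × 0.956 = 1.62582
  25–29: 5 × 288.92/1000 × 0.947 = 1.36804
  30–34: 5 × 108.91/1000 × 0.928 = 0.50534
  35–39: 5 × 25.52/1000 × 0.926 = 0.11816
  40–44: 5 × 1.72/1000 × 0.917 = 0.00789
  45–49: 5 × 0.07/1000 × 0.901 = 0.00032
Sum = 4.41615
NRR = 0.486 × 4.41615 = 2.14625

2.146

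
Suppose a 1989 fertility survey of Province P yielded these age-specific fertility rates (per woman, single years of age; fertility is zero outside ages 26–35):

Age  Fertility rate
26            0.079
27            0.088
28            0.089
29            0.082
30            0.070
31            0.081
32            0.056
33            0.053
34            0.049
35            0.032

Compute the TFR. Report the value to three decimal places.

0.679

Sum of ASFRs = 0.079 + 0.088 + 0.089 + 0.082 + 0.070 + 0.081 + 0.056 + 0.053 + 0.049 + 0.032 = 0.679
TFR = 0.679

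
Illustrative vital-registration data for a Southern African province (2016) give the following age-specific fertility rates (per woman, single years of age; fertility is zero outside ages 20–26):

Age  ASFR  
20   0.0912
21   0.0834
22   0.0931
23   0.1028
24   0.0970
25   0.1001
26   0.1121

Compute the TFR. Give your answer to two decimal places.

0.68

Sum of ASFRs = 0.0912 + 0.0834 + 0.0931 + 0.1028 + 0.0970 + 0.1001 + 0.1121 = 0.6797
TFR = 0.6797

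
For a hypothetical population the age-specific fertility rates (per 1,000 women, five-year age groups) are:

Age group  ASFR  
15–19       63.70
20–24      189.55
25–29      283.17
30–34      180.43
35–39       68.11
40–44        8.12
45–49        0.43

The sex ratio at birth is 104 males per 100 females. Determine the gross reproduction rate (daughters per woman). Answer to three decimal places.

Proportion female at birth = 100 / (100 + 104) = 0.49020.
Sum of ASFRs = 63.70 + 189.55 + 283.17 + 180.43 + 68.11 + 8.12 + 0.43 = 793.51
TFR = 5 × 793.51 / 1000 = 3.96755
GRR = 0.49020 × 3.96755 = 1.94489

1.945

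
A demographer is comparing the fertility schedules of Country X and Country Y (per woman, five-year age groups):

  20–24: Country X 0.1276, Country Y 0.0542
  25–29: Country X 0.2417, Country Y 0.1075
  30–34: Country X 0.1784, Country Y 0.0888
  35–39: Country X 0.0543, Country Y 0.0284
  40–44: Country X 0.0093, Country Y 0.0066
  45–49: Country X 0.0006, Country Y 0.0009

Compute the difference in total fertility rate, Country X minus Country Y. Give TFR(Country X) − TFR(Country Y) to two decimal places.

1.63

Country X:
  Sum of ASFRs = 0.1276 + 0.2417 + 0.1784 + 0.0543 + 0.0093 + 0.0006 = 0.6119
  TFR = 5 × 0.6119 = 3.0595
Country Y:
  Sum of ASFRs = 0.0542 + 0.1075 + 0.0888 + 0.0284 + 0.0066 + 0.0009 = 0.2864
  TFR = 5 × 0.2864 = 1.432
Difference = 3.0595 − 1.432 = 1.6275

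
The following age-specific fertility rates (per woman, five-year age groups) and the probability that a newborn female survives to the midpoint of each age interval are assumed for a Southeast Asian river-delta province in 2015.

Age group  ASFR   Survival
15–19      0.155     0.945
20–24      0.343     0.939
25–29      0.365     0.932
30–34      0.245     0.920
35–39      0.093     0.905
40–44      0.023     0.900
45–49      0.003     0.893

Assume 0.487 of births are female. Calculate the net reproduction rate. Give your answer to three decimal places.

2.780

Proportion female at birth = 0.487.
Survival-weighted fertility by age (5·fₓ·Sₓ):
  15–19: 5 × 0.155 × 0.945 = 0.73238
  20–24: 5 × 0.343 × 0.939 = 1.61039
  25–29: 5 × 0.365 × 0.932 = 1.70090
  30–34: 5 × 0.245 × 0.920 = 1.12700
  35–39: 5 × 0.093 × 0.905 = 0.42083
  40–44: 5 × 0.023 × 0.900 = 0.10350
  45–49: 5 × 0.003 × 0.893 = 0.01340
Sum = 5.70840
NRR = 0.487 × 5.70840 = 2.77999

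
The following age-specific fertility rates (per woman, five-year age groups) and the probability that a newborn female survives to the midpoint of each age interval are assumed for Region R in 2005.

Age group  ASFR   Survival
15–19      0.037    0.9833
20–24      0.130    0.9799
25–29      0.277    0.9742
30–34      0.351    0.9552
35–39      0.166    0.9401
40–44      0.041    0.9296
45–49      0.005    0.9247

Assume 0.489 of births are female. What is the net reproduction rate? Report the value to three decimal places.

Proportion female at birth = 0.489.
Weighting each age-specific rate by interval width and survival:
  15–19: 5 × 0.037 × 0.9833 = 0.18191
  20–24: 5 × 0.130 × 0.9799 = 0.63694
  25–29: 5 × 0.277 × 0.9742 = 1.34927
  30–34: 5 × 0.351 × 0.9552 = 1.67638
  35–39: 5 × 0.166 × 0.9401 = 0.78028
  40–44: 5 × 0.041 × 0.9296 = 0.19057
  45–49: 5 × 0.005 × 0.9247 = 0.02312
Sum = 4.83847
NRR = 0.489 × 4.83847 = 2.36601

2.366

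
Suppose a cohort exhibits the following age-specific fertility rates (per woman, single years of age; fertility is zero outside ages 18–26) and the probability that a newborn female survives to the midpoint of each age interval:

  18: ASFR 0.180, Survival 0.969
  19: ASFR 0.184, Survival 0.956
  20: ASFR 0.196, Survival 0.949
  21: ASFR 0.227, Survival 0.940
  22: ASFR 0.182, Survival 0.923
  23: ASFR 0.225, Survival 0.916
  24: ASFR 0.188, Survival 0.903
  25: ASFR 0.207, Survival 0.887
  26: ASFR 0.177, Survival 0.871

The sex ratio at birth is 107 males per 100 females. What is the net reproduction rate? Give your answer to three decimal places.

Proportion female at birth = 100 / (100 + 107) = 0.48309.
Weighting each age-specific rate by interval width and survival:
  18: 1 × 0.180 × 0.969 = 0.17442
  19: 1 × 0.184 × 0.956 = 0.17590
  20: 1 × 0.196 × 0.949 = 0.18600
  21: 1 × 0.227 × 0.940 = 0.21338
  22: 1 × 0.182 × 0.923 = 0.16799
  23: 1 × 0.225 × 0.916 = 0.20610
  24: 1 × 0.188 × 0.903 = 0.16976
  25: 1 × 0.207 × 0.887 = 0.18361
  26: 1 × 0.177 × 0.871 = 0.15417
Sum = 1.63133
NRR = 0.48309 × 1.63133 = 0.78808

0.788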